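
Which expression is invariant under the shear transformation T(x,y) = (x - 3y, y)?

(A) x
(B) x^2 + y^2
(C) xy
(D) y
D

Under the shear T(x,y) = (x - 3y, y):
Substitute the transformed coordinates into each option and compare with the original:
(A) x  ->  (x - 3y) = x - 3y   [differs from x: not invariant]
(B) x^2 + y^2  ->  (x - 3y)^2 + (y)^2 = x^2 - 6xy + 10y^2   [differs from x^2 + y^2: not invariant]
(C) xy  ->  (x - 3y)(y) = xy - 3y^2   [differs from xy: not invariant]
(D) y  ->  (y) = y   [equals y: invariant]

Only option (D), y, is unchanged by the transformation.
A horizontal shear moves points parallel to the x-axis, so the y-coordinate (and any function of y alone) is unchanged.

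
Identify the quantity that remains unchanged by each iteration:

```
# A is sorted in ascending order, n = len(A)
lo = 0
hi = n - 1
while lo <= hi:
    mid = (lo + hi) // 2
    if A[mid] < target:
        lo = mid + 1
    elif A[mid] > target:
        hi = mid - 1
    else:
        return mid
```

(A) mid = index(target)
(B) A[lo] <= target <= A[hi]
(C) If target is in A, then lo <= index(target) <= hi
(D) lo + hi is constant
C

A loop invariant must hold before the first iteration and be re-established by every execution of the body.

(C) If target is in A, then lo <= index(target) <= hi: Before the loop [lo, hi] = [0, n-1] covers every index. When A[mid] < target, sortedness puts target strictly to the right of mid, so setting lo = mid + 1 keeps index(target) in [lo, hi]; symmetrically for hi = mid - 1. Hence 'if target is in A then lo <= index(target) <= hi' holds after every iteration, and when lo > hi it proves target is absent.

The other options fail:
(A) mid = index(target): mid is just the current probe; it equals index(target) only on the iteration that returns.
(B) A[lo] <= target <= A[hi]: fails when target is not in A (e.g. target < A[0] already violates it before the loop), so it is not maintained in general.
(D) lo + hi is constant: each iteration moves exactly one of lo, hi, so lo + hi changes (e.g. 0 + (n-1) becomes (mid+1) + (n-1)).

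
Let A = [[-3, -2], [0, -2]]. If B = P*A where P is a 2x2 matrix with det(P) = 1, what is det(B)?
6

By the multiplicative property of determinants, det(B) = det(P*A) = det(P) * det(A) = det(A),
so the determinant is invariant under multiplication by any determinant-1 matrix; we just need det(A).

det(A) = (-3)(-2) - (-2)(0) = 6 - 0 = 6

Therefore det(B) = 1 * 6 = 6.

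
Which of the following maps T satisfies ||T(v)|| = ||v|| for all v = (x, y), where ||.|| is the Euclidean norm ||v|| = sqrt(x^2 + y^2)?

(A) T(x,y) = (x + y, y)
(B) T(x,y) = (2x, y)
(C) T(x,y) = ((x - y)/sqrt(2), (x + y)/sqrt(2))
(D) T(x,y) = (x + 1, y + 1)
C

A transformation preserves a norm if ||T(v)|| = ||v|| for every v; a single vector where the norm changes rules an option out.

(A) T(x,y) = (x + y, y): v = (0, 1) has norm sqrt((0)^2 + (1)^2) = 1, but T(v) = (1, 1) has norm sqrt(2) -- not preserved.
(B) T(x,y) = (2x, y): v = (1, 0) has norm sqrt((1)^2 + (0)^2) = 1, but T(v) = (2, 0) has norm 2 -- not preserved.
(C) T(x,y) = ((x - y)/sqrt(2), (x + y)/sqrt(2)): preserves the norm -- it is an orthogonal map (a rotation/reflection), and (sqrt(2)(x - y)/2)^2 + (sqrt(2)(x + y)/2)^2 simplifies to x^2 + y^2.
(D) T(x,y) = (x + 1, y + 1): v = (1, 0) has norm sqrt((1)^2 + (0)^2) = 1, but T(v) = (2, 1) has norm sqrt(5) -- not preserved.

Therefore the answer is (C).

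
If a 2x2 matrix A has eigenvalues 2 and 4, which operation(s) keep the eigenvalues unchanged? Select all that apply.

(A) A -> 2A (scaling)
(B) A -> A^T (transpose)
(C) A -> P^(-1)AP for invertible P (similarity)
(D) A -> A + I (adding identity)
B and C

Eigenvalues are preserved by:
1. Similarity transformations: A -> P^(-1)AP (same characteristic polynomial)
2. Transpose: A^T has the same eigenvalues as A

Eigenvalues are NOT preserved by:
- Adding identity: eigenvalues become 2+1, 4+1
- Scaling: eigenvalues become 4, 8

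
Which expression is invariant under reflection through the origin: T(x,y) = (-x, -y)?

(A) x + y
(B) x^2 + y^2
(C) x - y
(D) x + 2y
B

The map is reflection through the origin: T(x,y) = (-x, -y).
Substitute the transformed coordinates into each option and compare with the original:
(A) x + y  ->  (-x) + (-y) = -x - y   [differs from x + y: not invariant]
(B) x^2 + y^2  ->  (-x)^2 + (-y)^2 = x^2 + y^2   [equals x^2 + y^2: invariant]
(C) x - y  ->  (-x) - (-y) = -x + y   [differs from x - y: not invariant]
(D) x + 2y  ->  (-x) + 2(-y) = -x - 2y   [differs from x + 2y: not invariant]

Only option (B), x^2 + y^2, is unchanged by the transformation.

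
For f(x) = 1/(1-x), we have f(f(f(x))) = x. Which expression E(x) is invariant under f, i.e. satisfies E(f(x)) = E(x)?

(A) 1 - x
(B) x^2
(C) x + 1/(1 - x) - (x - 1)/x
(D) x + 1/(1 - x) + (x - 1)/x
D

Replace x by f(x) = 1/(1 - x) in each option and simplify. As a quick numerical cross-check, also compare E(5) with E(f(5)) = E(-1/4).

(A) 1 - x  ->  1 - (1/(1 - x)) = x/(x - 1); check: E(5) = -4 but E(-1/4) = 5/4.   [not invariant]
(B) x^2  ->  (1/(1 - x))^2 = (x - 1)^(-2); check: E(5) = 25 but E(-1/4) = 1/16.   [not invariant]
(C) x + 1/(1 - x) - (x - 1)/x  ->  (1/(1 - x)) + 1/(1 - (1/(1 - x))) - ((1/(1 - x)) - 1)/(1/(1 - x)) = (x^2(1 - x) - x + (x - 1)^2)/(x(x - 1)); check: E(5) = 79/20 but E(-1/4) = -89/20.   [not invariant]
(D) x + 1/(1 - x) + (x - 1)/x  ->  (1/(1 - x)) + 1/(1 - (1/(1 - x))) + ((1/(1 - x)) - 1)/(1/(1 - x)), which simplifies back to x + 1/(1 - x) + (x - 1)/x; check: E(5) = 111/20, E(-1/4) = 111/20.   [invariant]

Only (D) is unchanged. Indeed f(f(x)) = 1/(1 - 1/(1-x)) = (1-x)/(-x) = (x-1)/x, so E(x) = x + f(x) + f(f(x)) is the sum over the whole 3-cycle; applying f just permutes the three terms cyclically (x -> f(x) -> f(f(x)) -> x), leaving the sum unchanged.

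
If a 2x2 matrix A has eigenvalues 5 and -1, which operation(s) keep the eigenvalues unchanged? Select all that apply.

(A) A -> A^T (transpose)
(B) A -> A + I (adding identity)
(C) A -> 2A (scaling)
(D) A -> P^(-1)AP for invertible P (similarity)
A and D

Eigenvalues are preserved by:
1. Similarity transformations: A -> P^(-1)AP (same characteristic polynomial)
2. Transpose: A^T has the same eigenvalues as A

Eigenvalues are NOT preserved by:
- Adding identity: eigenvalues become 5+1, -1+1
- Scaling: eigenvalues become 10, -2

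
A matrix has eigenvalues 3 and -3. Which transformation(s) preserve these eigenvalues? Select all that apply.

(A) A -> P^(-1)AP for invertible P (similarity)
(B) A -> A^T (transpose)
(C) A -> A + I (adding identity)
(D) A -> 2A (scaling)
A and B

Eigenvalues are preserved by:
1. Similarity transformations: A -> P^(-1)AP (same characteristic polynomial)
2. Transpose: A^T has the same eigenvalues as A

Eigenvalues are NOT preserved by:
- Adding identity: eigenvalues become 3+1, -3+1
- Scaling: eigenvalues become 6, -6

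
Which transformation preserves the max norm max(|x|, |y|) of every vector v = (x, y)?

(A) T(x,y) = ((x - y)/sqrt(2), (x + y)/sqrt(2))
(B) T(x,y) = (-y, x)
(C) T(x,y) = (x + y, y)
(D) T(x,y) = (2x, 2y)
B

A transformation preserves a norm if ||T(v)|| = ||v|| for every v; a single vector where the norm changes rules an option out.

(A) T(x,y) = ((x - y)/sqrt(2), (x + y)/sqrt(2)): v = (1, 0) has norm max(|1|, |0|) = 1, but T(v) = (sqrt(2)/2, sqrt(2)/2) has norm sqrt(2)/2 -- not preserved.
(B) T(x,y) = (-y, x): preserves the norm -- it only permutes the coordinates and/or flips signs, which leaves max(|x|, |y|) unchanged.
(C) T(x,y) = (x + y, y): v = (1, 1) has norm max(|1|, |1|) = 1, but T(v) = (2, 1) has norm 2 -- not preserved.
(D) T(x,y) = (2x, 2y): v = (1, 0) has norm max(|1|, |0|) = 1, but T(v) = (2, 0) has norm 2 -- not preserved.

Therefore the answer is (B).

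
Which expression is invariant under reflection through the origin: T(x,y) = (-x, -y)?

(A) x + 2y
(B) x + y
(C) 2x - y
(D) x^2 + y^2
D

The map is reflection through the origin: T(x,y) = (-x, -y).
Substitute the transformed coordinates into each option and compare with the original:
(A) x + 2y  ->  (-x) + 2(-y) = -x - 2y   [differs from x + 2y: not invariant]
(B) x + y  ->  (-x) + (-y) = -x - y   [differs from x + y: not invariant]
(C) 2x - y  ->  2(-x) - (-y) = -2x + y   [differs from 2x - y: not invariant]
(D) x^2 + y^2  ->  (-x)^2 + (-y)^2 = x^2 + y^2   [equals x^2 + y^2: invariant]

Only option (D), x^2 + y^2, is unchanged by the transformation.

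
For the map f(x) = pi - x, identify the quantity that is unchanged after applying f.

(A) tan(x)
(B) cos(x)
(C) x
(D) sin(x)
D

For f(x) = pi - x:
sin(pi - x) = sin(x), so sine is invariant under this transformation.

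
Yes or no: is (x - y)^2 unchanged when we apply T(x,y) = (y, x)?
Yes

Substitute T(x,y) = (y, x) into the expression and compare with the original.

Original: (x - y)^2
After applying T: ((y) - (x))^2 = x^2 - 2xy + y^2

This is identical to the original (x - y)^2, so the expression is invariant.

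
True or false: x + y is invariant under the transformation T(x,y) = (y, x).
True

Substitute T(x,y) = (y, x) into the expression and compare with the original.

Original: x + y
After applying T: (y) + (x) = x + y

This is identical to the original x + y, so the expression is invariant.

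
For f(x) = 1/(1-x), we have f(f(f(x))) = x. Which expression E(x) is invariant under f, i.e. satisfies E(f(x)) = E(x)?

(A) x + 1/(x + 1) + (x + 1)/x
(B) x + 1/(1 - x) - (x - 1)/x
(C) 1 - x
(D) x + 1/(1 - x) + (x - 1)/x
D

Replace x by f(x) = 1/(1 - x) in each option and simplify. As a quick numerical cross-check, also compare E(5) with E(f(5)) = E(-1/4).

(A) x + 1/(x + 1) + (x + 1)/x  ->  (1/(1 - x)) + 1/((1/(1 - x)) + 1) + ((1/(1 - x)) + 1)/(1/(1 - x)) = (-x^3 + 6x^2 - 11x + 7)/(x^2 - 3x + 2); check: E(5) = 191/30 but E(-1/4) = -23/12.   [not invariant]
(B) x + 1/(1 - x) - (x - 1)/x  ->  (1/(1 - x)) + 1/(1 - (1/(1 - x))) - ((1/(1 - x)) - 1)/(1/(1 - x)) = (x^2(1 - x) - x + (x - 1)^2)/(x(x - 1)); check: E(5) = 79/20 but E(-1/4) = -89/20.   [not invariant]
(C) 1 - x  ->  1 - (1/(1 - x)) = x/(x - 1); check: E(5) = -4 but E(-1/4) = 5/4.   [not invariant]
(D) x + 1/(1 - x) + (x - 1)/x  ->  (1/(1 - x)) + 1/(1 - (1/(1 - x))) + ((1/(1 - x)) - 1)/(1/(1 - x)), which simplifies back to x + 1/(1 - x) + (x - 1)/x; check: E(5) = 111/20, E(-1/4) = 111/20.   [invariant]

Only (D) is unchanged. Indeed f(f(x)) = 1/(1 - 1/(1-x)) = (1-x)/(-x) = (x-1)/x, so E(x) = x + f(x) + f(f(x)) is the sum over the whole 3-cycle; applying f just permutes the three terms cyclically (x -> f(x) -> f(f(x)) -> x), leaving the sum unchanged.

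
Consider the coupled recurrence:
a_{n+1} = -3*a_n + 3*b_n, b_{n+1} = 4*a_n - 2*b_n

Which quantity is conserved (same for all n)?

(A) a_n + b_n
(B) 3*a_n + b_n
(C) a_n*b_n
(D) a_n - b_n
A

Replace a_n by a_{n+1} = -3*a_n + 3*b_n and b_n by b_{n+1} = 4*a_n - 2*b_n in each option and simplify:
(A) a_n + b_n  ->  (-3*a_n + 3*b_n) + (4*a_n - 2*b_n) = a_n + b_n   [conserved]
(B) 3*a_n + b_n  ->  3*(-3*a_n + 3*b_n) + (4*a_n - 2*b_n) = -5*a_n + 7*b_n   [not conserved]
(C) a_n*b_n  ->  (-3*a_n + 3*b_n)*(4*a_n - 2*b_n) = -12*a_n^2 + 18*a_n*b_n - 6*b_n^2   [not conserved]
(D) a_n - b_n  ->  (-3*a_n + 3*b_n) - (4*a_n - 2*b_n) = -7*a_n + 5*b_n   [not conserved]

Only (A) a_n + b_n returns to itself after one step, so it is the conserved quantity.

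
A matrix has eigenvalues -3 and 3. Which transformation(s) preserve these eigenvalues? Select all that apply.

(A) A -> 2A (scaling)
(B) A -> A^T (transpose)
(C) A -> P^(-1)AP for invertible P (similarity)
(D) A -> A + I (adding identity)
B and C

Eigenvalues are preserved by:
1. Similarity transformations: A -> P^(-1)AP (same characteristic polynomial)
2. Transpose: A^T has the same eigenvalues as A

Eigenvalues are NOT preserved by:
- Adding identity: eigenvalues become -3+1, 3+1
- Scaling: eigenvalues become -6, 6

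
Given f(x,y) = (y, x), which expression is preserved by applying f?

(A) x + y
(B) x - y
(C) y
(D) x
A

For f(x,y) = (y, x):
After applying f: x' = y, y' = x. So x' + y' = y + x = x + y.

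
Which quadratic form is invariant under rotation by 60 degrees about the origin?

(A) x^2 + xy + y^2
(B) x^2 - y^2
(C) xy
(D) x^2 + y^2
D

Rotation by 60 degrees sends (x, y) to (x/2 - sqrt(3)y/2, sqrt(3)x/2 + y/2).
Substitute the transformed coordinates into each option and compare with the original:
(A) x^2 + xy + y^2  ->  (x/2 - sqrt(3)y/2)^2 + (x/2 - sqrt(3)y/2)(sqrt(3)x/2 + y/2) + (sqrt(3)x/2 + y/2)^2 = sqrt(3)x^2/4 + x^2 - xy/2 - sqrt(3)y^2/4 + y^2   [differs from x^2 + xy + y^2: not invariant]
(B) x^2 - y^2  ->  (x/2 - sqrt(3)y/2)^2 - (sqrt(3)x/2 + y/2)^2 = -x^2/2 - sqrt(3)xy + y^2/2   [differs from x^2 - y^2: not invariant]
(C) xy  ->  (x/2 - sqrt(3)y/2)(sqrt(3)x/2 + y/2) = sqrt(3)x^2/4 - xy/2 - sqrt(3)y^2/4   [differs from xy: not invariant]
(D) x^2 + y^2  ->  (x/2 - sqrt(3)y/2)^2 + (sqrt(3)x/2 + y/2)^2 = x^2 + y^2   [equals x^2 + y^2: invariant]

Only option (D), x^2 + y^2, is unchanged by the transformation.
x^2 + y^2 is the squared distance from the origin, which rotations preserve.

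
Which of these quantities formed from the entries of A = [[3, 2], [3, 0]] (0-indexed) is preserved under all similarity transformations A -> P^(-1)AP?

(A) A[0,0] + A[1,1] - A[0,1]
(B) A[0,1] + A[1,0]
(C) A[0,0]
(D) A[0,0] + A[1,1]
D

A[0,0] + A[1,1] is the trace of A. By the cyclic property of the trace, tr(P^(-1)AP) = tr(APP^(-1)) = tr(A), so it is the same for every matrix similar to A.

The other combinations are not similarity invariants. For example, take P = [[1, 1], [1, 2]] (det P = 1), so P^(-1) = [[2, -1], [-1, 1]] and
B = P^(-1)AP = [[7, 11], [-2, -4]].
Evaluating each option on A and on B:
(A) A[0,0] + A[1,1] - A[0,1]: 1 for A, -8 for B -> changes
(B) A[0,1] + A[1,0]: 5 for A, 9 for B -> changes
(C) A[0,0]: 3 for A, 7 for B -> changes
(D) A[0,0] + A[1,1]: 3 for A, 3 for B -> unchanged

Only (D) A[0,0] + A[1,1] = 3 survives (and it does so for every P, not just this one), so it is the invariant.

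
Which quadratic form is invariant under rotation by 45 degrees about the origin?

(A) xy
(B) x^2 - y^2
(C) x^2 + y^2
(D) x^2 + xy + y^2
C

Rotation by 45 degrees sends (x, y) to (sqrt(2)x/2 - sqrt(2)y/2, sqrt(2)x/2 + sqrt(2)y/2).
Substitute the transformed coordinates into each option and compare with the original:
(A) xy  ->  (sqrt(2)x/2 - sqrt(2)y/2)(sqrt(2)x/2 + sqrt(2)y/2) = x^2/2 - y^2/2   [differs from xy: not invariant]
(B) x^2 - y^2  ->  (sqrt(2)x/2 - sqrt(2)y/2)^2 - (sqrt(2)x/2 + sqrt(2)y/2)^2 = -2xy   [differs from x^2 - y^2: not invariant]
(C) x^2 + y^2  ->  (sqrt(2)x/2 - sqrt(2)y/2)^2 + (sqrt(2)x/2 + sqrt(2)y/2)^2 = x^2 + y^2   [equals x^2 + y^2: invariant]
(D) x^2 + xy + y^2  ->  (sqrt(2)x/2 - sqrt(2)y/2)^2 + (sqrt(2)x/2 - sqrt(2)y/2)(sqrt(2)x/2 + sqrt(2)y/2) + (sqrt(2)x/2 + sqrt(2)y/2)^2 = 3x^2/2 + y^2/2   [differs from x^2 + xy + y^2: not invariant]

Only option (C), x^2 + y^2, is unchanged by the transformation.
x^2 + y^2 is the squared distance from the origin, which rotations preserve.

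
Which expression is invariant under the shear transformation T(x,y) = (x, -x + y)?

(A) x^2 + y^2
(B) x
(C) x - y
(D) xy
B

Under the shear T(x,y) = (x, -x + y):
Substitute the transformed coordinates into each option and compare with the original:
(A) x^2 + y^2  ->  (x)^2 + (-x + y)^2 = 2x^2 - 2xy + y^2   [differs from x^2 + y^2: not invariant]
(B) x  ->  (x) = x   [equals x: invariant]
(C) x - y  ->  (x) - (-x + y) = 2x - y   [differs from x - y: not invariant]
(D) xy  ->  (x)(-x + y) = -x^2 + xy   [differs from xy: not invariant]

Only option (B), x, is unchanged by the transformation.
A vertical shear moves points parallel to the y-axis, so the x-coordinate (and any function of x alone) is unchanged.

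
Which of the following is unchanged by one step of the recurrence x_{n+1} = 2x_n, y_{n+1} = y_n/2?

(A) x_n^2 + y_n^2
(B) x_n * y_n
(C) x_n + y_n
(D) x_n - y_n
B

For the recurrence x_{n+1} = 2x_n, y_{n+1} = y_n/2:

x_{n+1} * y_{n+1} = (2x_n) * (y_n/2) = x_n * y_n
The product is conserved.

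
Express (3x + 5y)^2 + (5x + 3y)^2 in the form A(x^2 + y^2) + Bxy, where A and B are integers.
34(x^2 + y^2) + 60xy

Expanding: (3x + 5y)^2 = 9x^2 + 30xy + 25y^2
(5x + 3y)^2 = 25x^2 + 30xy + 9y^2
Sum = (9+25)(x^2+y^2) + 60xy = 34(x^2 + y^2) + 60xy
This is symmetric in x and y.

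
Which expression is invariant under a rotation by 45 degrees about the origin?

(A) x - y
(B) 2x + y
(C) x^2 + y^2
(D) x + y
C

A rotation by 45 degrees sends (x, y) to (sqrt(2)x/2 - sqrt(2)y/2, sqrt(2)x/2 + sqrt(2)y/2).
Substitute the transformed coordinates into each option and compare with the original:
(A) x - y  ->  (sqrt(2)x/2 - sqrt(2)y/2) - (sqrt(2)x/2 + sqrt(2)y/2) = -sqrt(2)y   [differs from x - y: not invariant]
(B) 2x + y  ->  2(sqrt(2)x/2 - sqrt(2)y/2) + (sqrt(2)x/2 + sqrt(2)y/2) = 3sqrt(2)x/2 - sqrt(2)y/2   [differs from 2x + y: not invariant]
(C) x^2 + y^2  ->  (sqrt(2)x/2 - sqrt(2)y/2)^2 + (sqrt(2)x/2 + sqrt(2)y/2)^2 = x^2 + y^2   [equals x^2 + y^2: invariant]
(D) x + y  ->  (sqrt(2)x/2 - sqrt(2)y/2) + (sqrt(2)x/2 + sqrt(2)y/2) = sqrt(2)x   [differs from x + y: not invariant]

Only option (C), x^2 + y^2, is unchanged by the transformation.
Geometrically, x^2 + y^2 is the squared distance from the origin, which every rotation about the origin preserves.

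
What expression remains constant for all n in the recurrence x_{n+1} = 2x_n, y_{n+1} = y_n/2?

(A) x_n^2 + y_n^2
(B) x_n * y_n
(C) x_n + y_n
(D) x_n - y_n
B

For the recurrence x_{n+1} = 2x_n, y_{n+1} = y_n/2:

x_{n+1} * y_{n+1} = (2x_n) * (y_n/2) = x_n * y_n
The product is conserved.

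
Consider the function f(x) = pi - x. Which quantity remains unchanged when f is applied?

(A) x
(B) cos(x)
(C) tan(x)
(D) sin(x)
D

For f(x) = pi - x:
sin(pi - x) = sin(x), so sine is invariant under this transformation.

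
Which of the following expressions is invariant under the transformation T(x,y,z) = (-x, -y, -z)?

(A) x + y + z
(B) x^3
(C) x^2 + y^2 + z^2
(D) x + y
C

Apply T(x,y,z) = (-x, -y, -z) to each option, i.e. replace (x, y, z) by the transformed coordinates.
Substitute the transformed coordinates into each option and compare with the original:
(A) x + y + z  ->  (-x) + (-y) + (-z) = -x - y - z   [differs from x + y + z: not invariant]
(B) x^3  ->  (-x)^3 = -x^3   [differs from x^3: not invariant]
(C) x^2 + y^2 + z^2  ->  (-x)^2 + (-y)^2 + (-z)^2 = x^2 + y^2 + z^2   [equals x^2 + y^2 + z^2: invariant]
(D) x + y  ->  (-x) + (-y) = -x - y   [differs from x + y: not invariant]

Only option (C), x^2 + y^2 + z^2, is unchanged by the transformation.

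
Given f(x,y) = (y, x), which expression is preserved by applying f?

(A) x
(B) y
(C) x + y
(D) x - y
C

For f(x,y) = (y, x):
After applying f: x' = y, y' = x. So x' + y' = y + x = x + y.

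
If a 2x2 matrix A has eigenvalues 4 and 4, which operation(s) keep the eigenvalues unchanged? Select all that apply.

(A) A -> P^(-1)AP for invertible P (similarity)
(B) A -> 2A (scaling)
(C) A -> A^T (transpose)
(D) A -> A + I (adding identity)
A and C

Eigenvalues are preserved by:
1. Similarity transformations: A -> P^(-1)AP (same characteristic polynomial)
2. Transpose: A^T has the same eigenvalues as A

Eigenvalues are NOT preserved by:
- Adding identity: eigenvalues become 4+1, 4+1
- Scaling: eigenvalues become 8, 8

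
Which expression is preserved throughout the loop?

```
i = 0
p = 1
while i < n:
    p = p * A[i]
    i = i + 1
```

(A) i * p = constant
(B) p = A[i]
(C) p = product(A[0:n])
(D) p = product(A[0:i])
D

A loop invariant must hold before the first iteration and be re-established by every execution of the body.

(D) p = product(A[0:i]): Initially i = 0 and p = 1 = product of the empty slice A[0:0]. If p = product(A[0:i]) holds at the top of an iteration, the body sets p to product(A[0:i]) * A[i] = product(A[0:i+1]) and then i to i+1, so the property is restored. At exit i = n, giving p = product(A[0:n]).

The other options fail:
(A) i * p = constant: initially i * p = 0, but after one iteration it is 1 * A[0], which is nonzero in general.
(B) p = A[i]: after the first iteration p = A[0] but i = 1; in general p is a product of several elements, not a single one.
(C) p = product(A[0:n]): false before the loop (p = 1, not the full product) -- it only becomes true at exit.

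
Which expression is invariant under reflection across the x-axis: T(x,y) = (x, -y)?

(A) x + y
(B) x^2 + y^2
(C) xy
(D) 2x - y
B

The map is reflection across the x-axis: T(x,y) = (x, -y).
Substitute the transformed coordinates into each option and compare with the original:
(A) x + y  ->  (x) + (-y) = x - y   [differs from x + y: not invariant]
(B) x^2 + y^2  ->  (x)^2 + (-y)^2 = x^2 + y^2   [equals x^2 + y^2: invariant]
(C) xy  ->  (x)(-y) = -xy   [differs from xy: not invariant]
(D) 2x - y  ->  2(x) - (-y) = 2x + y   [differs from 2x - y: not invariant]

Only option (B), x^2 + y^2, is unchanged by the transformation.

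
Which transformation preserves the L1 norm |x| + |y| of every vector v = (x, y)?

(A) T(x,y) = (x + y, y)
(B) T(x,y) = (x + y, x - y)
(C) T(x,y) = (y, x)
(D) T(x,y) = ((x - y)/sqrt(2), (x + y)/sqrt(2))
C

A transformation preserves a norm if ||T(v)|| = ||v|| for every v; a single vector where the norm changes rules an option out.

(A) T(x,y) = (x + y, y): v = (0, 1) has norm |0| + |1| = 1, but T(v) = (1, 1) has norm 2 -- not preserved.
(B) T(x,y) = (x + y, x - y): v = (1, 0) has norm |1| + |0| = 1, but T(v) = (1, 1) has norm 2 -- not preserved.
(C) T(x,y) = (y, x): preserves the norm -- it only permutes the coordinates and/or flips signs, which leaves |x| + |y| unchanged.
(D) T(x,y) = ((x - y)/sqrt(2), (x + y)/sqrt(2)): v = (1, 0) has norm |1| + |0| = 1, but T(v) = (sqrt(2)/2, sqrt(2)/2) has norm sqrt(2) -- not preserved.

Therefore the answer is (C).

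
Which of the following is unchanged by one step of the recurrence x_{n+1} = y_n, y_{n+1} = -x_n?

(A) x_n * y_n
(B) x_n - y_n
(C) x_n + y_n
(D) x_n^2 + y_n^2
D

For the recurrence x_{n+1} = y_n, y_{n+1} = -x_n:

x_{n+1}^2 + y_{n+1}^2 = y_n^2 + (-x_n)^2 = x_n^2 + y_n^2
The sum of squares is conserved (like energy in a harmonic oscillator).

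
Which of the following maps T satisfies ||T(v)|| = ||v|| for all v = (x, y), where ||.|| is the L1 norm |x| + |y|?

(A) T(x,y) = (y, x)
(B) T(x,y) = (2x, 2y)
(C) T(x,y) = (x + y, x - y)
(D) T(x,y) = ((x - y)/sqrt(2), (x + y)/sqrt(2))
A

A transformation preserves a norm if ||T(v)|| = ||v|| for every v; a single vector where the norm changes rules an option out.

(A) T(x,y) = (y, x): preserves the norm -- it only permutes the coordinates and/or flips signs, which leaves |x| + |y| unchanged.
(B) T(x,y) = (2x, 2y): v = (1, 0) has norm |1| + |0| = 1, but T(v) = (2, 0) has norm 2 -- not preserved.
(C) T(x,y) = (x + y, x - y): v = (1, 0) has norm |1| + |0| = 1, but T(v) = (1, 1) has norm 2 -- not preserved.
(D) T(x,y) = ((x - y)/sqrt(2), (x + y)/sqrt(2)): v = (1, 0) has norm |1| + |0| = 1, but T(v) = (sqrt(2)/2, sqrt(2)/2) has norm sqrt(2) -- not preserved.

Therefore the answer is (A).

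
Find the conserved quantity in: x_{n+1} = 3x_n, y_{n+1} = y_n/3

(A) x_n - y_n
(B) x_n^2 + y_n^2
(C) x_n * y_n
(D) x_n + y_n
C

For the recurrence x_{n+1} = 3x_n, y_{n+1} = y_n/3:

x_{n+1} * y_{n+1} = (3x_n) * (y_n/3) = x_n * y_n
The product is conserved.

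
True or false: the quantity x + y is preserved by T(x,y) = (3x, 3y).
False

Substitute T(x,y) = (3x, 3y) into the expression and compare with the original.

Original: x + y
After applying T: (3x) + (3y) = 3x + 3y

This differs from the original x + y (difference: 2x + 2y), so the expression is NOT invariant.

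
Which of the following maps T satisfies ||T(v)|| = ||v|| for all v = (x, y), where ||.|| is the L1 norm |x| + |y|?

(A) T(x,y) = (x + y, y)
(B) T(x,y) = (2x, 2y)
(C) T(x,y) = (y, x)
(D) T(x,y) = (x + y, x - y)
C

A transformation preserves a norm if ||T(v)|| = ||v|| for every v; a single vector where the norm changes rules an option out.

(A) T(x,y) = (x + y, y): v = (0, 1) has norm |0| + |1| = 1, but T(v) = (1, 1) has norm 2 -- not preserved.
(B) T(x,y) = (2x, 2y): v = (1, 0) has norm |1| + |0| = 1, but T(v) = (2, 0) has norm 2 -- not preserved.
(C) T(x,y) = (y, x): preserves the norm -- it only permutes the coordinates and/or flips signs, which leaves |x| + |y| unchanged.
(D) T(x,y) = (x + y, x - y): v = (1, 0) has norm |1| + |0| = 1, but T(v) = (1, 1) has norm 2 -- not preserved.

Therefore the answer is (C).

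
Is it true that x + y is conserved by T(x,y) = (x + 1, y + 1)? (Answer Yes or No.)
No

Substitute T(x,y) = (x + 1, y + 1) into the expression and compare with the original.

Original: x + y
After applying T: (x + 1) + (y + 1) = x + y + 2

This differs from the original x + y (difference: 2), so the expression is NOT invariant.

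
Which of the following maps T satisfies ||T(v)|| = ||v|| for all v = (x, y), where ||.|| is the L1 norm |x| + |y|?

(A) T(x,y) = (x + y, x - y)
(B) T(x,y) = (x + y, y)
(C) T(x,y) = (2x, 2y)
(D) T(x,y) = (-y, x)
D

A transformation preserves a norm if ||T(v)|| = ||v|| for every v; a single vector where the norm changes rules an option out.

(A) T(x,y) = (x + y, x - y): v = (1, 0) has norm |1| + |0| = 1, but T(v) = (1, 1) has norm 2 -- not preserved.
(B) T(x,y) = (x + y, y): v = (0, 1) has norm |0| + |1| = 1, but T(v) = (1, 1) has norm 2 -- not preserved.
(C) T(x,y) = (2x, 2y): v = (1, 0) has norm |1| + |0| = 1, but T(v) = (2, 0) has norm 2 -- not preserved.
(D) T(x,y) = (-y, x): preserves the norm -- it only permutes the coordinates and/or flips signs, which leaves |x| + |y| unchanged.

Therefore the answer is (D).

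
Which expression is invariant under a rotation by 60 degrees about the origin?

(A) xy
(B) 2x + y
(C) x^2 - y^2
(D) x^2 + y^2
D

A rotation by 60 degrees sends (x, y) to (x/2 - sqrt(3)y/2, sqrt(3)x/2 + y/2).
Substitute the transformed coordinates into each option and compare with the original:
(A) xy  ->  (x/2 - sqrt(3)y/2)(sqrt(3)x/2 + y/2) = sqrt(3)x^2/4 - xy/2 - sqrt(3)y^2/4   [differs from xy: not invariant]
(B) 2x + y  ->  2(x/2 - sqrt(3)y/2) + (sqrt(3)x/2 + y/2) = sqrt(3)x/2 + x - sqrt(3)y + y/2   [differs from 2x + y: not invariant]
(C) x^2 - y^2  ->  (x/2 - sqrt(3)y/2)^2 - (sqrt(3)x/2 + y/2)^2 = -x^2/2 - sqrt(3)xy + y^2/2   [differs from x^2 - y^2: not invariant]
(D) x^2 + y^2  ->  (x/2 - sqrt(3)y/2)^2 + (sqrt(3)x/2 + y/2)^2 = x^2 + y^2   [equals x^2 + y^2: invariant]

Only option (D), x^2 + y^2, is unchanged by the transformation.
Geometrically, x^2 + y^2 is the squared distance from the origin, which every rotation about the origin preserves.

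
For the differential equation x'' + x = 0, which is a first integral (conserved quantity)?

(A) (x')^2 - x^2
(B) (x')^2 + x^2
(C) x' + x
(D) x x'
B

A first integral I satisfies dI/dt = 0 along every solution. Differentiate each option and use the equation of motion:
(A) d/dt[(x')^2 - x^2] = 2x'x'' - 2x x' = -4x x', not identically 0
(B) d/dt[(x')^2 + x^2] = 2x'x'' + 2x x' = 2x'(-x) + 2x x' = 0
(C) d/dt[x' + x] = x'' + x' = -x + x', not identically 0
(D) d/dt[x x'] = (x')^2 + x x'' = (x')^2 - x^2, not identically 0

Only (B) has zero time-derivative. So the energy-like quantity (x')^2 + x^2 is the first integral.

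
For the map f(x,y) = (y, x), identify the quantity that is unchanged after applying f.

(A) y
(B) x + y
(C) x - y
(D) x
B

For f(x,y) = (y, x):
After applying f: x' = y, y' = x. So x' + y' = y + x = x + y.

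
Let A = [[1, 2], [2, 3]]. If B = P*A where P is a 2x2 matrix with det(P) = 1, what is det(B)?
-1

By the multiplicative property of determinants, det(B) = det(P*A) = det(P) * det(A) = det(A),
so the determinant is invariant under multiplication by any determinant-1 matrix; we just need det(A).

det(A) = (1)(3) - (2)(2) = 3 - 4 = -1

Therefore det(B) = 1 * (-1) = -1.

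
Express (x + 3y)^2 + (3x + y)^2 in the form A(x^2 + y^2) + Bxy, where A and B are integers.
10(x^2 + y^2) + 12xy

Expanding: (x + 3y)^2 = x^2 + 6xy + 9y^2
(3x + y)^2 = 9x^2 + 6xy + y^2
Sum = (1+9)(x^2+y^2) + 12xy = 10(x^2 + y^2) + 12xy
This is symmetric in x and y.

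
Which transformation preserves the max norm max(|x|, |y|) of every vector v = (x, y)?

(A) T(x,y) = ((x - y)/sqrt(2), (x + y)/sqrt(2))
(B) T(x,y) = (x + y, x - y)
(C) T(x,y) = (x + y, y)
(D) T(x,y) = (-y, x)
D

A transformation preserves a norm if ||T(v)|| = ||v|| for every v; a single vector where the norm changes rules an option out.

(A) T(x,y) = ((x - y)/sqrt(2), (x + y)/sqrt(2)): v = (1, 0) has norm max(|1|, |0|) = 1, but T(v) = (sqrt(2)/2, sqrt(2)/2) has norm sqrt(2)/2 -- not preserved.
(B) T(x,y) = (x + y, x - y): v = (1, 1) has norm max(|1|, |1|) = 1, but T(v) = (2, 0) has norm 2 -- not preserved.
(C) T(x,y) = (x + y, y): v = (1, 1) has norm max(|1|, |1|) = 1, but T(v) = (2, 1) has norm 2 -- not preserved.
(D) T(x,y) = (-y, x): preserves the norm -- it only permutes the coordinates and/or flips signs, which leaves max(|x|, |y|) unchanged.

Therefore the answer is (D).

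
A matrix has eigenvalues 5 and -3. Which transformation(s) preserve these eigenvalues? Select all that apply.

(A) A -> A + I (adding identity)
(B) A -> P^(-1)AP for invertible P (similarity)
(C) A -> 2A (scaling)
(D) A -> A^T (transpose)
B and D

Eigenvalues are preserved by:
1. Similarity transformations: A -> P^(-1)AP (same characteristic polynomial)
2. Transpose: A^T has the same eigenvalues as A

Eigenvalues are NOT preserved by:
- Adding identity: eigenvalues become 5+1, -3+1
- Scaling: eigenvalues become 10, -6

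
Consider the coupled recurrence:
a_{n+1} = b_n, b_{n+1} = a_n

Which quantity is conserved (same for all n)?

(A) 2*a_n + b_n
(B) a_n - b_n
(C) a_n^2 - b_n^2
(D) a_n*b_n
D

Replace a_n by a_{n+1} = b_n and b_n by b_{n+1} = a_n in each option and simplify:
(A) 2*a_n + b_n  ->  2*(b_n) + (a_n) = a_n + 2*b_n   [not conserved]
(B) a_n - b_n  ->  (b_n) - (a_n) = -a_n + b_n   [not conserved]
(C) a_n^2 - b_n^2  ->  (b_n)^2 - (a_n)^2 = -a_n^2 + b_n^2   [not conserved]
(D) a_n*b_n  ->  (b_n)*(a_n) = a_n*b_n   [conserved]

Only (D) a_n*b_n returns to itself after one step, so it is the conserved quantity.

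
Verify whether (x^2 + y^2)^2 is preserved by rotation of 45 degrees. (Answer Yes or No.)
Yes

Applying rotation by 45 degrees: x' = x*cos(45 degrees) - y*sin(45 degrees) = sqrt(2)x/2 - sqrt(2)y/2, y' = x*sin(45 degrees) + y*cos(45 degrees) = sqrt(2)x/2 + sqrt(2)y/2

Substituting into (x^2 + y^2)^2:
((sqrt(2)x/2 - sqrt(2)y/2)^2 + (sqrt(2)x/2 + sqrt(2)y/2)^2)^2
= x^4 + 2x^2y^2 + y^4 = (x^2 + y^2)^2

This equals the original expression (x^2 + y^2)^2, so it IS invariant.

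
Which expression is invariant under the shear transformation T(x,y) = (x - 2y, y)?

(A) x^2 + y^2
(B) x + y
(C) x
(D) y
D

Under the shear T(x,y) = (x - 2y, y):
Substitute the transformed coordinates into each option and compare with the original:
(A) x^2 + y^2  ->  (x - 2y)^2 + (y)^2 = x^2 - 4xy + 5y^2   [differs from x^2 + y^2: not invariant]
(B) x + y  ->  (x - 2y) + (y) = x - y   [differs from x + y: not invariant]
(C) x  ->  (x - 2y) = x - 2y   [differs from x: not invariant]
(D) y  ->  (y) = y   [equals y: invariant]

Only option (D), y, is unchanged by the transformation.
A horizontal shear moves points parallel to the x-axis, so the y-coordinate (and any function of y alone) is unchanged.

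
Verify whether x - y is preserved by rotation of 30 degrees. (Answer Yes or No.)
No

Applying rotation by 30 degrees: x' = x*cos(30 degrees) - y*sin(30 degrees) = sqrt(3)x/2 - y/2, y' = x*sin(30 degrees) + y*cos(30 degrees) = x/2 + sqrt(3)y/2

Substituting into x - y:
(sqrt(3)x/2 - y/2) - (x/2 + sqrt(3)y/2)
= -x/2 + sqrt(3)x/2 - sqrt(3)y/2 - y/2

This differs from the original expression x - y, so it is NOT invariant.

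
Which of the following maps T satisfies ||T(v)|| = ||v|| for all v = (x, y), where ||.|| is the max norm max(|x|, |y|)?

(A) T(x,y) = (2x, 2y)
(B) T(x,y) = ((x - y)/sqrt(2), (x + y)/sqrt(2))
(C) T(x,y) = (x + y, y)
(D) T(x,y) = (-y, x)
D

A transformation preserves a norm if ||T(v)|| = ||v|| for every v; a single vector where the norm changes rules an option out.

(A) T(x,y) = (2x, 2y): v = (1, 0) has norm max(|1|, |0|) = 1, but T(v) = (2, 0) has norm 2 -- not preserved.
(B) T(x,y) = ((x - y)/sqrt(2), (x + y)/sqrt(2)): v = (1, 0) has norm max(|1|, |0|) = 1, but T(v) = (sqrt(2)/2, sqrt(2)/2) has norm sqrt(2)/2 -- not preserved.
(C) T(x,y) = (x + y, y): v = (1, 1) has norm max(|1|, |1|) = 1, but T(v) = (2, 1) has norm 2 -- not preserved.
(D) T(x,y) = (-y, x): preserves the norm -- it only permutes the coordinates and/or flips signs, which leaves max(|x|, |y|) unchanged.

Therefore the answer is (D).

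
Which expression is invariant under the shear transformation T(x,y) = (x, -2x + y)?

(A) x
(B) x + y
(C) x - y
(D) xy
A

Under the shear T(x,y) = (x, -2x + y):
Substitute the transformed coordinates into each option and compare with the original:
(A) x  ->  (x) = x   [equals x: invariant]
(B) x + y  ->  (x) + (-2x + y) = -x + y   [differs from x + y: not invariant]
(C) x - y  ->  (x) - (-2x + y) = 3x - y   [differs from x - y: not invariant]
(D) xy  ->  (x)(-2x + y) = -2x^2 + xy   [differs from xy: not invariant]

Only option (A), x, is unchanged by the transformation.
A vertical shear moves points parallel to the y-axis, so the x-coordinate (and any function of x alone) is unchanged.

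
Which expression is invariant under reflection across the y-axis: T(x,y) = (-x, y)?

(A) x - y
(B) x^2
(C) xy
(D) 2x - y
B

The map is reflection across the y-axis: T(x,y) = (-x, y).
Substitute the transformed coordinates into each option and compare with the original:
(A) x - y  ->  (-x) - (y) = -x - y   [differs from x - y: not invariant]
(B) x^2  ->  (-x)^2 = x^2   [equals x^2: invariant]
(C) xy  ->  (-x)(y) = -xy   [differs from xy: not invariant]
(D) 2x - y  ->  2(-x) - (y) = -2x - y   [differs from 2x - y: not invariant]

Only option (B), x^2, is unchanged by the transformation.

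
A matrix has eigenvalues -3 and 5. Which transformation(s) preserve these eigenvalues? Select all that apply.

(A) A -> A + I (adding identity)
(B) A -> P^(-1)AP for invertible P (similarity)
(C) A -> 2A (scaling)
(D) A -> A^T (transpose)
B and D

Eigenvalues are preserved by:
1. Similarity transformations: A -> P^(-1)AP (same characteristic polynomial)
2. Transpose: A^T has the same eigenvalues as A

Eigenvalues are NOT preserved by:
- Adding identity: eigenvalues become -3+1, 5+1
- Scaling: eigenvalues become -6, 10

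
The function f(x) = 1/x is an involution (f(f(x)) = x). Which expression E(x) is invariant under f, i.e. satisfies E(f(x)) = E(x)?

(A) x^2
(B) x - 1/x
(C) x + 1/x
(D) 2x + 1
C

Replace x by f(x) = 1/x in each option and simplify. As a quick numerical cross-check, also compare E(5) with E(f(5)) = E(1/5).

(A) x^2  ->  (1/x)^2 = x^(-2); check: E(5) = 25 but E(1/5) = 1/25.   [not invariant]
(B) x - 1/x  ->  (1/x) - 1/(1/x) = -x + 1/x; check: E(5) = 24/5 but E(1/5) = -24/5.   [not invariant]
(C) x + 1/x  ->  (1/x) + 1/(1/x), which simplifies back to x + 1/x; check: E(5) = 26/5, E(1/5) = 26/5.   [invariant]
(D) 2x + 1  ->  2(1/x) + 1 = (x + 2)/x; check: E(5) = 11 but E(1/5) = 7/5.   [not invariant]

Only (C) is unchanged. E is symmetric under swapping x with f(x) = 1/x, which is exactly what an involution does.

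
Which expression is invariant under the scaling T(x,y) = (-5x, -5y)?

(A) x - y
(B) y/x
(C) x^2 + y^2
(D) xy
B

Under the uniform scaling T(x,y) = (-5x, -5y):
Substitute the transformed coordinates into each option and compare with the original:
(A) x - y  ->  (-5x) - (-5y) = -5x + 5y   [differs from x - y: not invariant]
(B) y/x  ->  (-5y)/(-5x) = y/x   [equals y/x: invariant]
(C) x^2 + y^2  ->  (-5x)^2 + (-5y)^2 = 25x^2 + 25y^2   [differs from x^2 + y^2: not invariant]
(D) xy  ->  (-5x)(-5y) = 25xy   [differs from xy: not invariant]

Only option (B), y/x, is unchanged by the transformation.
The common factor -5 cancels in a ratio of coordinates, while sums, products and sums of squares pick up factors of -5 or 25.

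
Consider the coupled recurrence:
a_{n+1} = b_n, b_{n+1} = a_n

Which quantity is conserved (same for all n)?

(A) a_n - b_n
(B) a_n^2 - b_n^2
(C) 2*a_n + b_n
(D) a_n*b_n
D

Replace a_n by a_{n+1} = b_n and b_n by b_{n+1} = a_n in each option and simplify:
(A) a_n - b_n  ->  (b_n) - (a_n) = -a_n + b_n   [not conserved]
(B) a_n^2 - b_n^2  ->  (b_n)^2 - (a_n)^2 = -a_n^2 + b_n^2   [not conserved]
(C) 2*a_n + b_n  ->  2*(b_n) + (a_n) = a_n + 2*b_n   [not conserved]
(D) a_n*b_n  ->  (b_n)*(a_n) = a_n*b_n   [conserved]

Only (D) a_n*b_n returns to itself after one step, so it is the conserved quantity.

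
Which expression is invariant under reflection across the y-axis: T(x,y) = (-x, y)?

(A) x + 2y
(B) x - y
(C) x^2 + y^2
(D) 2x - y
C

The map is reflection across the y-axis: T(x,y) = (-x, y).
Substitute the transformed coordinates into each option and compare with the original:
(A) x + 2y  ->  (-x) + 2(y) = -x + 2y   [differs from x + 2y: not invariant]
(B) x - y  ->  (-x) - (y) = -x - y   [differs from x - y: not invariant]
(C) x^2 + y^2  ->  (-x)^2 + (y)^2 = x^2 + y^2   [equals x^2 + y^2: invariant]
(D) 2x - y  ->  2(-x) - (y) = -2x - y   [differs from 2x - y: not invariant]

Only option (C), x^2 + y^2, is unchanged by the transformation.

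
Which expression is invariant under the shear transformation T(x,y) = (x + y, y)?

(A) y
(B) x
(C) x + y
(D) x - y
A

Under the shear T(x,y) = (x + y, y):
Substitute the transformed coordinates into each option and compare with the original:
(A) y  ->  (y) = y   [equals y: invariant]
(B) x  ->  (x + y) = x + y   [differs from x: not invariant]
(C) x + y  ->  (x + y) + (y) = x + 2y   [differs from x + y: not invariant]
(D) x - y  ->  (x + y) - (y) = x   [differs from x - y: not invariant]

Only option (A), y, is unchanged by the transformation.
A horizontal shear moves points parallel to the x-axis, so the y-coordinate (and any function of y alone) is unchanged.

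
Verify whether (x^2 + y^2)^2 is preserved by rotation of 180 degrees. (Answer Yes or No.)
Yes

Applying rotation by 180 degrees: x' = x*cos(180 degrees) - y*sin(180 degrees) = -x, y' = x*sin(180 degrees) + y*cos(180 degrees) = -y

Substituting into (x^2 + y^2)^2:
((-x)^2 + (-y)^2)^2
= x^4 + 2x^2y^2 + y^4 = (x^2 + y^2)^2

This equals the original expression (x^2 + y^2)^2, so it IS invariant.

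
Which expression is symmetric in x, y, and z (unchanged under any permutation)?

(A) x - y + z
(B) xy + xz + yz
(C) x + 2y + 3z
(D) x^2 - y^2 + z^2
B

A symmetric expression is unchanged when the variables are permuted; here the transformation to test is the swap (x, y) -> (y, x).
A symmetric expression must survive every permutation; the single swap x <-> y already eliminates the distractors, and the keyed expression is also unchanged by x <-> z and y <-> z (each variable enters it in exactly the same way).
Substitute the transformed coordinates into each option and compare with the original:
(A) x - y + z  ->  (y) - (x) + z = -x + y + z   [differs from x - y + z: not invariant]
(B) xy + xz + yz  ->  (y)(x) + (y)z + (x)z = xy + xz + yz   [equals xy + xz + yz: invariant]
(C) x + 2y + 3z  ->  (y) + 2(x) + 3z = 2x + y + 3z   [differs from x + 2y + 3z: not invariant]
(D) x^2 - y^2 + z^2  ->  (y)^2 - (x)^2 + z^2 = -x^2 + y^2 + z^2   [differs from x^2 - y^2 + z^2: not invariant]

Only option (B), xy + xz + yz, is unchanged by the transformation.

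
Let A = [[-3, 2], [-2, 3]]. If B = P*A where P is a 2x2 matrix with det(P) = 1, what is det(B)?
-5

By the multiplicative property of determinants, det(B) = det(P*A) = det(P) * det(A) = det(A),
so the determinant is invariant under multiplication by any determinant-1 matrix; we just need det(A).

det(A) = (-3)(3) - (2)(-2) = -9 - (-4) = -5

Therefore det(B) = 1 * (-5) = -5.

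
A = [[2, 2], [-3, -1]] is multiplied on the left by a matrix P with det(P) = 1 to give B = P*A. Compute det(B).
4

By the multiplicative property of determinants, det(B) = det(P*A) = det(P) * det(A) = det(A),
so the determinant is invariant under multiplication by any determinant-1 matrix; we just need det(A).

det(A) = (2)(-1) - (2)(-3) = -2 - (-6) = 4

Therefore det(B) = 1 * 4 = 4.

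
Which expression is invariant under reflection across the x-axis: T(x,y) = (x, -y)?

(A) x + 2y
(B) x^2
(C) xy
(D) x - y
B

The map is reflection across the x-axis: T(x,y) = (x, -y).
Substitute the transformed coordinates into each option and compare with the original:
(A) x + 2y  ->  (x) + 2(-y) = x - 2y   [differs from x + 2y: not invariant]
(B) x^2  ->  (x)^2 = x^2   [equals x^2: invariant]
(C) xy  ->  (x)(-y) = -xy   [differs from xy: not invariant]
(D) x - y  ->  (x) - (-y) = x + y   [differs from x - y: not invariant]

Only option (B), x^2, is unchanged by the transformation.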